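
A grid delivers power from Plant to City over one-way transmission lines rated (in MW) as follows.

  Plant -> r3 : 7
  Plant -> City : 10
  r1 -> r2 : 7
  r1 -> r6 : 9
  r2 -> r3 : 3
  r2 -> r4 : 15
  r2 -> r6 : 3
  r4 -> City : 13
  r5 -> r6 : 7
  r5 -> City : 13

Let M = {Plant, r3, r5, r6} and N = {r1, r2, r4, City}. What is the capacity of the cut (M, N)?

23

Edges leaving {Plant, r3, r5, r6}: Plant→City (10), r5→City (13).
Cut capacity = 10 + 13 = 23.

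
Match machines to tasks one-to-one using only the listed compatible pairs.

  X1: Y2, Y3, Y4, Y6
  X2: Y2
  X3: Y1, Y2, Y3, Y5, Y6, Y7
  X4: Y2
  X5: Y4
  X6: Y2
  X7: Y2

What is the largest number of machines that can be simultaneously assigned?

4

Unit-capacity flow: source→left, listed edges, right→sink; max matching = max flow.
Augmenting path X1→Y2 (+1); matched 1.
Augmenting path X3→Y1 (+1); matched 2.
Augmenting path X5→Y4 (+1); matched 3.
Augmenting path X2→Y2→X1→Y3 (+1); matched 4.
No augmenting path remains; maximum matching = 4.
König certificate: {X1, X3, X5, Y2} is a vertex cover of size 4 (every listed pair touches it), so no matching can be larger.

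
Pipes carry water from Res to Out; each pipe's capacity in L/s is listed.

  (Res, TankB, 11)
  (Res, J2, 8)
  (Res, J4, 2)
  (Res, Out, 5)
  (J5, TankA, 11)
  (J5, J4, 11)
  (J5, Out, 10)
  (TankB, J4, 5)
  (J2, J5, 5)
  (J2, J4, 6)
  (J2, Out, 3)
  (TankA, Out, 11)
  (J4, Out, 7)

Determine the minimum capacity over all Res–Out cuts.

20

Augment Res→Out: bottleneck 5, flow now 5.
Augment Res→J2→Out: bottleneck 3, flow now 8.
Augment Res→J4→Out: bottleneck 2, flow now 10.
Augment Res→TankB→J4→Out: bottleneck 5, flow now 15.
Augment Res→J2→J5→Out: bottleneck 5, flow now 20.
No augmenting path remains; maximum flow = 20.
By max-flow min-cut, the minimum cut capacity equals the max flow.
In the residual graph, reachable from Res: {Res, TankB}.
Min-cut edges: Res→J2 (8), Res→J4 (2), Res→Out (5), TankB→J4 (5); capacity 8 + 2 + 5 + 5 = 20.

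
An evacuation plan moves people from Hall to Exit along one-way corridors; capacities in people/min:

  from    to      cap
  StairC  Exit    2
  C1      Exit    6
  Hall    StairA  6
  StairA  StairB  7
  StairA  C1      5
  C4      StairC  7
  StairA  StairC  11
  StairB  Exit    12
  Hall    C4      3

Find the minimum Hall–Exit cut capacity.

Augment Hall→StairA→StairC→Exit: bottleneck 2, flow now 2.
Augment Hall→StairA→StairB→Exit: bottleneck 4, flow now 6.
Augment Hall→C4→StairC→StairA→StairB→Exit: bottleneck 2, flow now 8. (uses reverse residual edge)
No augmenting path remains; maximum flow = 8.
By max-flow min-cut, the minimum cut capacity equals the max flow.
In the residual graph, reachable from Hall: {Hall, C4, StairC}.
Min-cut edges: Hall→StairA (6), StairC→Exit (2); capacity 6 + 2 = 8.

8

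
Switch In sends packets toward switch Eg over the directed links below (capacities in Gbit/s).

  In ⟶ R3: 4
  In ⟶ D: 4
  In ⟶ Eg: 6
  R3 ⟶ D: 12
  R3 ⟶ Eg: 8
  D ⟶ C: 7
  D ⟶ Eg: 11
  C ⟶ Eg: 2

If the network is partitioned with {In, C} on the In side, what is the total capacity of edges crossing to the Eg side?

Edges leaving {In, C}: In→R3 (4), In→D (4), In→Eg (6), C→Eg (2).
Cut capacity = 4 + 4 + 6 + 2 = 16.

16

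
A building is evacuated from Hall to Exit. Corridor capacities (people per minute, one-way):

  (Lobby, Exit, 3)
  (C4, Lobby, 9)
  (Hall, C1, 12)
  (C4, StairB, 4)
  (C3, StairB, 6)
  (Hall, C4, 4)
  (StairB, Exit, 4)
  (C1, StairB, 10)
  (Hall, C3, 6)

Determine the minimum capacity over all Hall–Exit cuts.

Augment Hall→C4→Lobby→Exit: bottleneck 3, flow now 3.
Augment Hall→C4→StairB→Exit: bottleneck 1, flow now 4.
Augment Hall→C1→StairB→Exit: bottleneck 3, flow now 7.
No augmenting path remains; maximum flow = 7.
By max-flow min-cut, the minimum cut capacity equals the max flow.
In the residual graph, reachable from Hall: {Hall, C4, C1, C3, Lobby, StairB}.
Min-cut edges: Lobby→Exit (3), StairB→Exit (4); capacity 3 + 4 = 7.

7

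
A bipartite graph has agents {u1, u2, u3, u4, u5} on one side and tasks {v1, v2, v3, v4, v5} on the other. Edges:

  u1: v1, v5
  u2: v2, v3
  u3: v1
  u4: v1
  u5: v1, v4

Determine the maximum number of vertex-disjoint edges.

Unit-capacity flow: source→left, listed edges, right→sink; max matching = max flow.
Augmenting path u1→v1 (+1); matched 1.
Augmenting path u2→v2 (+1); matched 2.
Augmenting path u5→v4 (+1); matched 3.
Augmenting path u3→v1→u1→v5 (+1); matched 4.
No augmenting path remains; maximum matching = 4.
König certificate: {u1, u2, u5, v1} is a vertex cover of size 4 (every listed pair touches it), so no matching can be larger.

4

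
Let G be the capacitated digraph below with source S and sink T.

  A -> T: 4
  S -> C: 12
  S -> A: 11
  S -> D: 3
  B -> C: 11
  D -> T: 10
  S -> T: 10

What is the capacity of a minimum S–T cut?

17

Augment S→T: bottleneck 10, flow now 10.
Augment S→A→T: bottleneck 4, flow now 14.
Augment S→D→T: bottleneck 3, flow now 17.
No augmenting path remains; maximum flow = 17.
By max-flow min-cut, the minimum cut capacity equals the max flow.
In the residual graph, reachable from S: {S, A, C}.
Min-cut edges: S→D (3), S→T (10), A→T (4); capacity 3 + 10 + 4 = 17.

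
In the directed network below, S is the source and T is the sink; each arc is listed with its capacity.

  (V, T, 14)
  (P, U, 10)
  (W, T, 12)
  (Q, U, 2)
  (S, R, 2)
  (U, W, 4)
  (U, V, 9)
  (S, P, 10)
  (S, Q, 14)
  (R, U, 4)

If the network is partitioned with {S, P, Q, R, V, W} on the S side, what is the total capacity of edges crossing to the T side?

42

Edges leaving {S, P, Q, R, V, W}: P→U (10), Q→U (2), R→U (4), V→T (14), W→T (12).
Cut capacity = 10 + 2 + 4 + 14 + 12 = 42.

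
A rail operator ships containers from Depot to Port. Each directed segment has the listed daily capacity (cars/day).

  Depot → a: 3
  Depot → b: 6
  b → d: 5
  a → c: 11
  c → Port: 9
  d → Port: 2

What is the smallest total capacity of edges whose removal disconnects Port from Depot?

5

Augment Depot→a→c→Port: bottleneck 3, flow now 3.
Augment Depot→b→d→Port: bottleneck 2, flow now 5.
No augmenting path remains; maximum flow = 5.
By max-flow min-cut, the minimum cut capacity equals the max flow.
In the residual graph, reachable from Depot: {Depot, b, d}.
Min-cut edges: Depot→a (3), d→Port (2); capacity 3 + 2 = 5.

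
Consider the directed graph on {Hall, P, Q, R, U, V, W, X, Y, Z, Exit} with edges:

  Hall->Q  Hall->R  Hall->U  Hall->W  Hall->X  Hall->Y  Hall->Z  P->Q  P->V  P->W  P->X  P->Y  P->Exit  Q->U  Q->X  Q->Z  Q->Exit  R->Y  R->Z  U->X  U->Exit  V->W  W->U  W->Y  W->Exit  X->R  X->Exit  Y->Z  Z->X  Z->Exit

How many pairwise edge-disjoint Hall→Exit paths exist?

5

Assign every edge capacity 1; by Menger, the answer equals the max flow.
Path Hall→Q→Exit (+1); total 1.
Path Hall→U→Exit (+1); total 2.
Path Hall→W→Exit (+1); total 3.
Path Hall→X→Exit (+1); total 4.
Path Hall→Z→Exit (+1); total 5.
No residual Hall→Exit path; max flow = 5.
Certifying cut of size 5: {Hall→Q, Hall→U, Hall→W, X→Exit, Z→Exit}.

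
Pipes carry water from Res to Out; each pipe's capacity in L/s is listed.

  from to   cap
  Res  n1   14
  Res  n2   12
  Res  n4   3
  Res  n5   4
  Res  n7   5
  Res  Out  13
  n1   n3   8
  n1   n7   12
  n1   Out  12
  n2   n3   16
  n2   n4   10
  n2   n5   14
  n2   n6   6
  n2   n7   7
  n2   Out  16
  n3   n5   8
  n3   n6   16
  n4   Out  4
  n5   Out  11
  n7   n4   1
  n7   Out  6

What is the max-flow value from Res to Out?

Augment Res→Out: bottleneck 13, flow now 13.
Augment Res→n1→Out: bottleneck 12, flow now 25.
Augment Res→n2→Out: bottleneck 12, flow now 37.
Augment Res→n4→Out: bottleneck 3, flow now 40.
Augment Res→n5→Out: bottleneck 4, flow now 44.
Augment Res→n7→Out: bottleneck 5, flow now 49.
Augment Res→n1→n7→Out: bottleneck 1, flow now 50.
Augment Res→n1→n3→n5→Out: bottleneck 1, flow now 51.
No augmenting path remains; maximum flow = 51.
In the residual graph, reachable from Res: {Res}.
Min-cut edges: Res→n1 (14), Res→n2 (12), Res→n4 (3), Res→n5 (4), Res→n7 (5), Res→Out (13); capacity 14 + 12 + 3 + 4 + 5 + 13 = 51.
This cut is saturated, so no flow can exceed 51.

51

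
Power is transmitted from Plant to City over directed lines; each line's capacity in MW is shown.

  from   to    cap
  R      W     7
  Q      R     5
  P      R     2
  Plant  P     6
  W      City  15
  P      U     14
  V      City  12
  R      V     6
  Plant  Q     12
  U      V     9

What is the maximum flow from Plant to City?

11

Augment Plant→P→R→V→City: bottleneck 2, flow now 2.
Augment Plant→P→U→V→City: bottleneck 4, flow now 6.
Augment Plant→Q→R→V→City: bottleneck 4, flow now 10.
Augment Plant→Q→R→W→City: bottleneck 1, flow now 11.
No augmenting path remains; maximum flow = 11.
In the residual graph, reachable from Plant: {Plant, Q}.
Min-cut edges: Plant→P (6), Q→R (5); capacity 6 + 5 = 11.
This cut is saturated, so no flow can exceed 11.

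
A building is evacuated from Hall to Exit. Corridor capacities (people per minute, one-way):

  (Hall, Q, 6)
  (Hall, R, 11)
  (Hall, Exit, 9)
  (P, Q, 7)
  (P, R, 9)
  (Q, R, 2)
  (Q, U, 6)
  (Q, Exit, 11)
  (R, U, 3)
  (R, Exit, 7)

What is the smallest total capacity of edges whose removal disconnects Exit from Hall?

22

Augment Hall→Exit: bottleneck 9, flow now 9.
Augment Hall→Q→Exit: bottleneck 6, flow now 15.
Augment Hall→R→Exit: bottleneck 7, flow now 22.
No augmenting path remains; maximum flow = 22.
By max-flow min-cut, the minimum cut capacity equals the max flow.
In the residual graph, reachable from Hall: {Hall, R, U}.
Min-cut edges: Hall→Q (6), Hall→Exit (9), R→Exit (7); capacity 6 + 9 + 7 = 22.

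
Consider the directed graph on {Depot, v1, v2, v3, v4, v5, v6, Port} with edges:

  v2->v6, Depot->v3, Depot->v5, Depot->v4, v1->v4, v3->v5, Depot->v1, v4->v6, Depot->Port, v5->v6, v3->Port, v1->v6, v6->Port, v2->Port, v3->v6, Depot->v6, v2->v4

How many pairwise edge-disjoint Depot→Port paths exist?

Assign every edge capacity 1; by Menger, the answer equals the max flow.
Path Depot→Port (+1); total 1.
Path Depot→v3→Port (+1); total 2.
Path Depot→v6→Port (+1); total 3.
No residual Depot→Port path; max flow = 3.
Certifying cut of size 3: {Depot→Port, Depot→v3, v6→Port}.

3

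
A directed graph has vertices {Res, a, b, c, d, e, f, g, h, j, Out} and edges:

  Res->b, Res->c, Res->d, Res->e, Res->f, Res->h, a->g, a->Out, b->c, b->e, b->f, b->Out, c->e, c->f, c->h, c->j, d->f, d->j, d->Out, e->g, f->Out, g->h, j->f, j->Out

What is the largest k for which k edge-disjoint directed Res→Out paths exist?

Assign every edge capacity 1; by Menger, the answer equals the max flow.
Path Res→b→Out (+1); total 1.
Path Res→d→Out (+1); total 2.
Path Res→f→Out (+1); total 3.
Path Res→c→j→Out (+1); total 4.
No residual Res→Out path; max flow = 4.
Certifying cut of size 4: {Res→b, Res→c, Res→d, Res→f}.

4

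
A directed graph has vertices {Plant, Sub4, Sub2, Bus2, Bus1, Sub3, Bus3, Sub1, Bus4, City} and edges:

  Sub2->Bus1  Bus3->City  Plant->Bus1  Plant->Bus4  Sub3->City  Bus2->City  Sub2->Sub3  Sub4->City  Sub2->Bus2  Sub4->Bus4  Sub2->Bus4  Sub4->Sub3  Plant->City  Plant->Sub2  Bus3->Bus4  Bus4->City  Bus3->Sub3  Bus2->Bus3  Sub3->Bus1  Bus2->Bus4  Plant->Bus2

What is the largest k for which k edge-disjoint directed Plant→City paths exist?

Assign every edge capacity 1; by Menger, the answer equals the max flow.
Path Plant→City (+1); total 1.
Path Plant→Bus2→City (+1); total 2.
Path Plant→Bus4→City (+1); total 3.
Path Plant→Sub2→Sub3→City (+1); total 4.
No residual Plant→City path; max flow = 4.
Certifying cut of size 4: {Plant→Bus2, Plant→Bus4, Plant→City, Plant→Sub2}.

4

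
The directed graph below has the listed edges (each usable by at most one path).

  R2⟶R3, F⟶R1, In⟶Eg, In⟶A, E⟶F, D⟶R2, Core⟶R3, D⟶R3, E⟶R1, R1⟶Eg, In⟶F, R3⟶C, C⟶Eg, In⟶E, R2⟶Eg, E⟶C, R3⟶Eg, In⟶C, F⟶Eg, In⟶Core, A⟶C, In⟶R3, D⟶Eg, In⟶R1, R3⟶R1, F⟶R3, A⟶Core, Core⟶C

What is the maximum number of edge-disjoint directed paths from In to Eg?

5

Assign every edge capacity 1; by Menger, the answer equals the max flow.
Path In→Eg (+1); total 1.
Path In→F→Eg (+1); total 2.
Path In→R3→Eg (+1); total 3.
Path In→C→Eg (+1); total 4.
Path In→R1→Eg (+1); total 5.
No residual In→Eg path; max flow = 5.
Certifying cut of size 5: {C→Eg, F→Eg, In→Eg, R1→Eg, R3→Eg}.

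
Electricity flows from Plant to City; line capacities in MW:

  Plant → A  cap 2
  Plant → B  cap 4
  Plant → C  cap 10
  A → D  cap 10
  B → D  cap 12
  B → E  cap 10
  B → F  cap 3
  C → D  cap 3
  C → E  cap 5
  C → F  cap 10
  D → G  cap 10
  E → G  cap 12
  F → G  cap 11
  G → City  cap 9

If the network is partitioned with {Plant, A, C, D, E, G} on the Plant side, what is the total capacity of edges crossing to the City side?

23

Edges leaving {Plant, A, C, D, E, G}: Plant→B (4), C→F (10), G→City (9).
Cut capacity = 4 + 10 + 9 = 23.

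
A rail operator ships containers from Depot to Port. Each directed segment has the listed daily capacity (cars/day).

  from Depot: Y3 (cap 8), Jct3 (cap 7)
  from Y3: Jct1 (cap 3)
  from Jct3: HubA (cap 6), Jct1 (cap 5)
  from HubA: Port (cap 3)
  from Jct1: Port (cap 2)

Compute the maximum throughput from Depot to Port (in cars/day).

5

Augment Depot→Y3→Jct1→Port: bottleneck 2, flow now 2.
Augment Depot→Jct3→HubA→Port: bottleneck 3, flow now 5.
No augmenting path remains; maximum flow = 5.
In the residual graph, reachable from Depot: {Depot, Y3, Jct3, HubA, Jct1}.
Min-cut edges: HubA→Port (3), Jct1→Port (2); capacity 3 + 2 = 5.
This cut is saturated, so no flow can exceed 5.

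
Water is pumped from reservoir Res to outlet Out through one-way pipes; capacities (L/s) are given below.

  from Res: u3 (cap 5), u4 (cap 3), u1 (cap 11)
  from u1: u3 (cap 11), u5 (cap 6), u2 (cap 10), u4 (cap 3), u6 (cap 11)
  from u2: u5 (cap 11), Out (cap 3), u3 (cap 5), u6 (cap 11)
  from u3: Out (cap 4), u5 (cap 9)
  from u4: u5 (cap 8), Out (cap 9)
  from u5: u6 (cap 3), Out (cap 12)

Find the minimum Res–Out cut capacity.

Augment Res→u3→Out: bottleneck 4, flow now 4.
Augment Res→u4→Out: bottleneck 3, flow now 7.
Augment Res→u1→u2→Out: bottleneck 3, flow now 10.
Augment Res→u1→u4→Out: bottleneck 3, flow now 13.
Augment Res→u1→u5→Out: bottleneck 5, flow now 18.
Augment Res→u3→u5→Out: bottleneck 1, flow now 19.
No augmenting path remains; maximum flow = 19.
By max-flow min-cut, the minimum cut capacity equals the max flow.
In the residual graph, reachable from Res: {Res}.
Min-cut edges: Res→u1 (11), Res→u3 (5), Res→u4 (3); capacity 11 + 5 + 3 = 19.

19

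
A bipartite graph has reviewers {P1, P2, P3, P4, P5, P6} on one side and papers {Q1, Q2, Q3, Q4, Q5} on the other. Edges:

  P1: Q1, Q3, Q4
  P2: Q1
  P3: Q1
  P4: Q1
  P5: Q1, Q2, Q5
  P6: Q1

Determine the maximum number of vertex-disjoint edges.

3

Unit-capacity flow: source→left, listed edges, right→sink; max matching = max flow.
Augmenting path P1→Q1 (+1); matched 1.
Augmenting path P5→Q2 (+1); matched 2.
Augmenting path P2→Q1→P1→Q3 (+1); matched 3.
No augmenting path remains; maximum matching = 3.
König certificate: {P1, P5, Q1} is a vertex cover of size 3 (every listed pair touches it), so no matching can be larger.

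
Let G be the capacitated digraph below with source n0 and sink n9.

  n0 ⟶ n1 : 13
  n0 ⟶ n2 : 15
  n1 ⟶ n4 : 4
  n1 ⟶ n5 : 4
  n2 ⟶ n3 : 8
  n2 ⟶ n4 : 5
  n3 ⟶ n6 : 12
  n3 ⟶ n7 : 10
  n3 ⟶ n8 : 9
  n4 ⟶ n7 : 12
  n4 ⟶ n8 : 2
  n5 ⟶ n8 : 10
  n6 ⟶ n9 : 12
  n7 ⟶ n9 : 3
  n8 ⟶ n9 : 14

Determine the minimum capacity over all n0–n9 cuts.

17

Augment n0→n1→n4→n7→n9: bottleneck 3, flow now 3.
Augment n0→n1→n4→n8→n9: bottleneck 1, flow now 4.
Augment n0→n1→n5→n8→n9: bottleneck 4, flow now 8.
Augment n0→n2→n3→n6→n9: bottleneck 8, flow now 16.
Augment n0→n2→n4→n8→n9: bottleneck 1, flow now 17.
No augmenting path remains; maximum flow = 17.
By max-flow min-cut, the minimum cut capacity equals the max flow.
In the residual graph, reachable from n0: {n0, n1, n2, n4, n7}.
Min-cut edges: n1→n5 (4), n2→n3 (8), n4→n8 (2), n7→n9 (3); capacity 4 + 8 + 2 + 3 = 17.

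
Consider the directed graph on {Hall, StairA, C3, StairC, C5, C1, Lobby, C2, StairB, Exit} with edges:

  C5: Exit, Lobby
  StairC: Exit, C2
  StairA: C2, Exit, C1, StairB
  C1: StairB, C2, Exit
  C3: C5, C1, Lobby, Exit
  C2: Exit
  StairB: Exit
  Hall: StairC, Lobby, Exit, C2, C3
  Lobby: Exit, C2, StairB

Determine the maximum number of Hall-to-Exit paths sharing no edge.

Assign every edge capacity 1; by Menger, the answer equals the max flow.
Path Hall→Exit (+1); total 1.
Path Hall→C3→Exit (+1); total 2.
Path Hall→StairC→Exit (+1); total 3.
Path Hall→Lobby→Exit (+1); total 4.
Path Hall→C2→Exit (+1); total 5.
No residual Hall→Exit path; max flow = 5.
Certifying cut of size 5: {Hall→C2, Hall→C3, Hall→Exit, Hall→Lobby, Hall→StairC}.

5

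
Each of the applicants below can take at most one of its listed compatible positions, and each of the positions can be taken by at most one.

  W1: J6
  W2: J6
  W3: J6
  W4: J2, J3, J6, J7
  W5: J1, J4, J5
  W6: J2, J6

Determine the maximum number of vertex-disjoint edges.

4

Unit-capacity flow: source→left, listed edges, right→sink; max matching = max flow.
Augmenting path W1→J6 (+1); matched 1.
Augmenting path W4→J2 (+1); matched 2.
Augmenting path W5→J1 (+1); matched 3.
Augmenting path W6→J2→W4→J3 (+1); matched 4.
No augmenting path remains; maximum matching = 4.
König certificate: {W4, W5, W6, J6} is a vertex cover of size 4 (every listed pair touches it), so no matching can be larger.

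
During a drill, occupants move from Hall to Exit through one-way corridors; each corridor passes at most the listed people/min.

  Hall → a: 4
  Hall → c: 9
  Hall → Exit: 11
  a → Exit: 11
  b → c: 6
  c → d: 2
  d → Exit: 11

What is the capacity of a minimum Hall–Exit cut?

17

Augment Hall→Exit: bottleneck 11, flow now 11.
Augment Hall→a→Exit: bottleneck 4, flow now 15.
Augment Hall→c→d→Exit: bottleneck 2, flow now 17.
No augmenting path remains; maximum flow = 17.
By max-flow min-cut, the minimum cut capacity equals the max flow.
In the residual graph, reachable from Hall: {Hall, c}.
Min-cut edges: Hall→a (4), Hall→Exit (11), c→d (2); capacity 4 + 11 + 2 = 17.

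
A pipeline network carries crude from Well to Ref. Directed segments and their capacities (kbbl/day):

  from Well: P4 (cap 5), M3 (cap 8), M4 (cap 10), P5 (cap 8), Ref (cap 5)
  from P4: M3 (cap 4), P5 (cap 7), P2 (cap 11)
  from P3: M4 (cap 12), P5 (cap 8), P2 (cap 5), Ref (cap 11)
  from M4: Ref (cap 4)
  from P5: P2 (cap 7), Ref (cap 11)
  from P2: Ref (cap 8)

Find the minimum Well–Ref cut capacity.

22

Augment Well→Ref: bottleneck 5, flow now 5.
Augment Well→M4→Ref: bottleneck 4, flow now 9.
Augment Well→P5→Ref: bottleneck 8, flow now 17.
Augment Well→P4→P5→Ref: bottleneck 3, flow now 20.
Augment Well→P4→P2→Ref: bottleneck 2, flow now 22.
No augmenting path remains; maximum flow = 22.
By max-flow min-cut, the minimum cut capacity equals the max flow.
In the residual graph, reachable from Well: {Well, M3, M4}.
Min-cut edges: Well→P4 (5), Well→P5 (8), Well→Ref (5), M4→Ref (4); capacity 5 + 8 + 5 + 4 = 22.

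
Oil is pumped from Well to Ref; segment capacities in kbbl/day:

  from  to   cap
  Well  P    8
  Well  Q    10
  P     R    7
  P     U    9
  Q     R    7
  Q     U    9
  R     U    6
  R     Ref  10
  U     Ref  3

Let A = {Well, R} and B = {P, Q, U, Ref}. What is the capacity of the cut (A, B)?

Edges leaving {Well, R}: Well→P (8), Well→Q (10), R→U (6), R→Ref (10).
Cut capacity = 8 + 10 + 6 + 10 = 34.

34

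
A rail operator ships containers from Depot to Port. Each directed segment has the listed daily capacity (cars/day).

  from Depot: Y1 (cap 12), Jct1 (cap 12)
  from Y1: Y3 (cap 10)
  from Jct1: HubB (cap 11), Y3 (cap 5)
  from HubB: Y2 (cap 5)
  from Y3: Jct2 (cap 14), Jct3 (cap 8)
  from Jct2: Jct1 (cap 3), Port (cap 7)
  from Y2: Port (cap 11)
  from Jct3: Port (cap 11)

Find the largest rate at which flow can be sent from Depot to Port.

20

Augment Depot→Y1→Y3→Jct2→Port: bottleneck 7, flow now 7.
Augment Depot→Y1→Y3→Jct3→Port: bottleneck 3, flow now 10.
Augment Depot→Jct1→HubB→Y2→Port: bottleneck 5, flow now 15.
Augment Depot→Jct1→Y3→Jct3→Port: bottleneck 5, flow now 20.
No augmenting path remains; maximum flow = 20.
In the residual graph, reachable from Depot: {Depot, Y1, Jct1, HubB}.
Min-cut edges: Y1→Y3 (10), Jct1→Y3 (5), HubB→Y2 (5); capacity 10 + 5 + 5 = 20.
This cut is saturated, so no flow can exceed 20.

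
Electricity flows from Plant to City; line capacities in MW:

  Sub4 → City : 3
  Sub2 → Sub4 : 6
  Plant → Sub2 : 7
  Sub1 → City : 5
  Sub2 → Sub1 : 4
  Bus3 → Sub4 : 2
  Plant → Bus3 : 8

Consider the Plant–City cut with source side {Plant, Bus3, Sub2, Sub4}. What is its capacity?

Edges leaving {Plant, Bus3, Sub2, Sub4}: Sub2→Sub1 (4), Sub4→City (3).
Cut capacity = 4 + 3 = 7.

7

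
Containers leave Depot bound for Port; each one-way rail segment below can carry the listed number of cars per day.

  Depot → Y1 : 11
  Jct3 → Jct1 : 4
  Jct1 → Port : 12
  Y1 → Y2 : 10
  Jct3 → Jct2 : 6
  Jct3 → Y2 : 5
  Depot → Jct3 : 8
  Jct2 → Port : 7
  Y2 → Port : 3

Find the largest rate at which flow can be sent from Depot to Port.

Augment Depot→Y1→Y2→Port: bottleneck 3, flow now 3.
Augment Depot→Jct3→Jct1→Port: bottleneck 4, flow now 7.
Augment Depot→Jct3→Jct2→Port: bottleneck 4, flow now 11.
No augmenting path remains; maximum flow = 11.
In the residual graph, reachable from Depot: {Depot, Y1, Y2}.
Min-cut edges: Depot→Jct3 (8), Y2→Port (3); capacity 8 + 3 = 11.
This cut is saturated, so no flow can exceed 11.

11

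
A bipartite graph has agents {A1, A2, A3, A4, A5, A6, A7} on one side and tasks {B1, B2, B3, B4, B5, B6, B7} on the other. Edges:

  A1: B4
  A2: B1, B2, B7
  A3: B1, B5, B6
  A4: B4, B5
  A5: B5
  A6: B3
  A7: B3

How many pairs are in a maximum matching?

5

Unit-capacity flow: source→left, listed edges, right→sink; max matching = max flow.
Augmenting path A1→B4 (+1); matched 1.
Augmenting path A2→B1 (+1); matched 2.
Augmenting path A3→B5 (+1); matched 3.
Augmenting path A6→B3 (+1); matched 4.
Augmenting path A4→B5→A3→B6 (+1); matched 5.
No augmenting path remains; maximum matching = 5.
König certificate: {A2, A3, B3, B4, B5} is a vertex cover of size 5 (every listed pair touches it), so no matching can be larger.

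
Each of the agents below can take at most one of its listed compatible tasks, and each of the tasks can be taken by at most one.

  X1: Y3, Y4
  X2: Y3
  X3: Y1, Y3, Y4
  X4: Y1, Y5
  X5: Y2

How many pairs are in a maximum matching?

5

Unit-capacity flow: source→left, listed edges, right→sink; max matching = max flow.
Augmenting path X1→Y3 (+1); matched 1.
Augmenting path X3→Y1 (+1); matched 2.
Augmenting path X4→Y5 (+1); matched 3.
Augmenting path X5→Y2 (+1); matched 4.
Augmenting path X2→Y3→X1→Y4 (+1); matched 5.
No augmenting path remains; maximum matching = 5.
König certificate: {X1, X2, X3, X4, X5} is a vertex cover of size 5 (every listed pair touches it), so no matching can be larger.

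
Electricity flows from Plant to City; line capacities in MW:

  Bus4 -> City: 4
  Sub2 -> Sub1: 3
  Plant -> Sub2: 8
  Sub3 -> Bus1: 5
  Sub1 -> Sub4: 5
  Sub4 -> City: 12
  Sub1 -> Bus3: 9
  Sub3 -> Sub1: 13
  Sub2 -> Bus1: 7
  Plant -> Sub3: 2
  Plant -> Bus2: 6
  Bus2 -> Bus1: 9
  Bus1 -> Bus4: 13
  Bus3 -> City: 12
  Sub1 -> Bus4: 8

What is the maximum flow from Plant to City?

Augment Plant→Sub3→Bus1→Bus4→City: bottleneck 2, flow now 2.
Augment Plant→Bus2→Bus1→Bus4→City: bottleneck 2, flow now 4.
Augment Plant→Sub2→Sub1→Sub4→City: bottleneck 3, flow now 7.
Augment Plant→Bus2→Bus1→Sub3→Sub1→Sub4→City: bottleneck 2, flow now 9. (uses reverse residual edge)
No augmenting path remains; maximum flow = 9.
In the residual graph, reachable from Plant: {Plant, Bus2, Sub2, Bus1, Bus4}.
Min-cut edges: Plant→Sub3 (2), Sub2→Sub1 (3), Bus4→City (4); capacity 2 + 3 + 4 = 9.
This cut is saturated, so no flow can exceed 9.

9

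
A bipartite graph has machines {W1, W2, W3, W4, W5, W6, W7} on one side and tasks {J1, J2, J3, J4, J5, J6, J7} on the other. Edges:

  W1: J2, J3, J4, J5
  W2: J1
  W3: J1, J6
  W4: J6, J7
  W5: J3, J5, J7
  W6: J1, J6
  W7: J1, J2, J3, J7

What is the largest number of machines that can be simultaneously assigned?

6

Unit-capacity flow: source→left, listed edges, right→sink; max matching = max flow.
Augmenting path W1→J2 (+1); matched 1.
Augmenting path W2→J1 (+1); matched 2.
Augmenting path W3→J6 (+1); matched 3.
Augmenting path W4→J7 (+1); matched 4.
Augmenting path W5→J3 (+1); matched 5.
Augmenting path W7→J2→W1→J4 (+1); matched 6.
No augmenting path remains; maximum matching = 6.
König certificate: {W1, W4, W5, W7, J1, J6} is a vertex cover of size 6 (every listed pair touches it), so no matching can be larger.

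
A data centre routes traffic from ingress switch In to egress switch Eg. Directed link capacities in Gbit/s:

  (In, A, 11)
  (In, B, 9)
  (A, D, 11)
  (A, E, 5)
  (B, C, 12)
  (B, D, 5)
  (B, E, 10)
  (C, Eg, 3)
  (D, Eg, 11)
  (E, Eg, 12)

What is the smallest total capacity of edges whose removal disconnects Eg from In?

Augment In→A→D→Eg: bottleneck 11, flow now 11.
Augment In→B→C→Eg: bottleneck 3, flow now 14.
Augment In→B→E→Eg: bottleneck 6, flow now 20.
No augmenting path remains; maximum flow = 20.
By max-flow min-cut, the minimum cut capacity equals the max flow.
In the residual graph, reachable from In: {In}.
Min-cut edges: In→A (11), In→B (9); capacity 11 + 9 = 20.

20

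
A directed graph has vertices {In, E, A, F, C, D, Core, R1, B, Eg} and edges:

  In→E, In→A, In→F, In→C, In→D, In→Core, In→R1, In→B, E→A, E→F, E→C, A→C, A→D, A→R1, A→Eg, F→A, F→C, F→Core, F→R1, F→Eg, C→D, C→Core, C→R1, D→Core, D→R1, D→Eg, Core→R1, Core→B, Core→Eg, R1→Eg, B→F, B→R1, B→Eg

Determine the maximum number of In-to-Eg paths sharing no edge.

Assign every edge capacity 1; by Menger, the answer equals the max flow.
Path In→A→Eg (+1); total 1.
Path In→F→Eg (+1); total 2.
Path In→D→Eg (+1); total 3.
Path In→Core→Eg (+1); total 4.
Path In→R1→Eg (+1); total 5.
Path In→B→Eg (+1); total 6.
No residual In→Eg path; max flow = 6.
Certifying cut of size 6: {A→Eg, B→Eg, Core→Eg, D→Eg, F→Eg, R1→Eg}.

6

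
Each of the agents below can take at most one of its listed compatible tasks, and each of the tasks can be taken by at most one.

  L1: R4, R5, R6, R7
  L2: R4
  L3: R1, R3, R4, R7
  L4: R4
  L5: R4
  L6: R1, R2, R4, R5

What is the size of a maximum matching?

4

Unit-capacity flow: source→left, listed edges, right→sink; max matching = max flow.
Augmenting path L1→R4 (+1); matched 1.
Augmenting path L3→R1 (+1); matched 2.
Augmenting path L6→R2 (+1); matched 3.
Augmenting path L2→R4→L1→R5 (+1); matched 4.
No augmenting path remains; maximum matching = 4.
König certificate: {L1, L3, L6, R4} is a vertex cover of size 4 (every listed pair touches it), so no matching can be larger.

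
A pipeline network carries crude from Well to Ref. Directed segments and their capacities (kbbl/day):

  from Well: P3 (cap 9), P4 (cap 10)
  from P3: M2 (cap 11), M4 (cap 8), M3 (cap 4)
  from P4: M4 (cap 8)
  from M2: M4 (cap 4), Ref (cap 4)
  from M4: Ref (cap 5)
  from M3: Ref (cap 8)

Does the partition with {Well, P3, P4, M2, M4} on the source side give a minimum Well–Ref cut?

Given cut capacity: 4 + 4 + 5 = 13.
Augment Well→P3→M2→Ref: bottleneck 4, flow now 4.
Augment Well→P3→M4→Ref: bottleneck 5, flow now 9.
Augment Well→P4→M4→P3→M3→Ref: bottleneck 4, flow now 13. (uses reverse residual edge)
No augmenting path remains; maximum flow = 13.
Cut capacity 13 equals the max flow, so it is a minimum cut.

Yes — it is a minimum cut (capacity 13).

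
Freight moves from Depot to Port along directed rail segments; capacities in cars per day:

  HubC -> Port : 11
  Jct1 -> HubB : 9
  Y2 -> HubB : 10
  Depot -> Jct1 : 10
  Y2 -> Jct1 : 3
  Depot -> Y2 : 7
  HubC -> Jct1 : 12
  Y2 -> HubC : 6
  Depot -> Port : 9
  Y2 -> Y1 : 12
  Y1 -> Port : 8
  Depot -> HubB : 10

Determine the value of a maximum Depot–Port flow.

Augment Depot→Port: bottleneck 9, flow now 9.
Augment Depot→Y2→HubC→Port: bottleneck 6, flow now 15.
Augment Depot→Y2→Y1→Port: bottleneck 1, flow now 16.
No augmenting path remains; maximum flow = 16.
In the residual graph, reachable from Depot: {Depot, Jct1, HubB}.
Min-cut edges: Depot→Y2 (7), Depot→Port (9); capacity 7 + 9 = 16.
This cut is saturated, so no flow can exceed 16.

16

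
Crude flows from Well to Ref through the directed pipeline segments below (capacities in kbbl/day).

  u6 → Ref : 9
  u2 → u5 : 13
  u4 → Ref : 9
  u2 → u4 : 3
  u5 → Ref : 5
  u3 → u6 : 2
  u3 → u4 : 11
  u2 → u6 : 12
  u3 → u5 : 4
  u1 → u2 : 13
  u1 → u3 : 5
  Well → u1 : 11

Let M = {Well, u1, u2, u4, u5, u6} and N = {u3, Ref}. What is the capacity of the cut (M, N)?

28

Edges leaving {Well, u1, u2, u4, u5, u6}: u1→u3 (5), u4→Ref (9), u5→Ref (5), u6→Ref (9).
Cut capacity = 5 + 9 + 5 + 9 = 28.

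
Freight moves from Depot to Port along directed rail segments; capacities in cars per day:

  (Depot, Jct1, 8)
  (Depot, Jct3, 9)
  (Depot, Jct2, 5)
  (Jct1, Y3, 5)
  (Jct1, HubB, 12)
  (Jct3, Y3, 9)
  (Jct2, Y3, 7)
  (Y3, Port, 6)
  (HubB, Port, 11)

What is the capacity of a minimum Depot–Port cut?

14

Augment Depot→Jct1→Y3→Port: bottleneck 5, flow now 5.
Augment Depot→Jct1→HubB→Port: bottleneck 3, flow now 8.
Augment Depot→Jct3→Y3→Port: bottleneck 1, flow now 9.
Augment Depot→Jct3→Y3→Jct1→HubB→Port: bottleneck 5, flow now 14. (uses reverse residual edge)
No augmenting path remains; maximum flow = 14.
By max-flow min-cut, the minimum cut capacity equals the max flow.
In the residual graph, reachable from Depot: {Depot, Jct3, Jct2, Y3}.
Min-cut edges: Depot→Jct1 (8), Y3→Port (6); capacity 8 + 6 = 14.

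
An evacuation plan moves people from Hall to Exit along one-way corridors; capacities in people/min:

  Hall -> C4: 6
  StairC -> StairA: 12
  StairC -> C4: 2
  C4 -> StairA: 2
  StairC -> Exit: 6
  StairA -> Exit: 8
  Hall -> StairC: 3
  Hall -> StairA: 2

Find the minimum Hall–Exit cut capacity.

Augment Hall→StairC→Exit: bottleneck 3, flow now 3.
Augment Hall→StairA→Exit: bottleneck 2, flow now 5.
Augment Hall→C4→StairA→Exit: bottleneck 2, flow now 7.
No augmenting path remains; maximum flow = 7.
By max-flow min-cut, the minimum cut capacity equals the max flow.
In the residual graph, reachable from Hall: {Hall, C4}.
Min-cut edges: Hall→StairC (3), Hall→StairA (2), C4→StairA (2); capacity 3 + 2 + 2 = 7.

7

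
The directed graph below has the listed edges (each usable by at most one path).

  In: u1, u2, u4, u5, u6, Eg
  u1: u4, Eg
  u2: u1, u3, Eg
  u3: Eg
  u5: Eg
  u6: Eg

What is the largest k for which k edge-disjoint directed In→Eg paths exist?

5

Assign every edge capacity 1; by Menger, the answer equals the max flow.
Path In→Eg (+1); total 1.
Path In→u1→Eg (+1); total 2.
Path In→u2→Eg (+1); total 3.
Path In→u5→Eg (+1); total 4.
Path In→u6→Eg (+1); total 5.
No residual In→Eg path; max flow = 5.
Certifying cut of size 5: {In→Eg, In→u1, In→u2, In→u5, In→u6}.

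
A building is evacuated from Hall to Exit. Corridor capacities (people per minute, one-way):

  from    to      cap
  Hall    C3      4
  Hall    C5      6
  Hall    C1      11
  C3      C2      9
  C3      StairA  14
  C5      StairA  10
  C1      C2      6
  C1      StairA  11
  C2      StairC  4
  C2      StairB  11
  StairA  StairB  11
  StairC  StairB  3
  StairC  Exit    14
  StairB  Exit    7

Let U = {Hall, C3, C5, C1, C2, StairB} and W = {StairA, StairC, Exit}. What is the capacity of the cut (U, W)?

46

Edges leaving {Hall, C3, C5, C1, C2, StairB}: C3→StairA (14), C5→StairA (10), C1→StairA (11), C2→StairC (4), StairB→Exit (7).
Cut capacity = 14 + 10 + 11 + 4 + 7 = 46.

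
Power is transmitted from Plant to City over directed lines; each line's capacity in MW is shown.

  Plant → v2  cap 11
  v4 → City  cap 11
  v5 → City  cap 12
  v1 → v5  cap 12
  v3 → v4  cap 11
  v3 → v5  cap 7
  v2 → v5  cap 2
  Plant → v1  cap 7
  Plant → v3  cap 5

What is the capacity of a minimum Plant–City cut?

14

Augment Plant→v1→v5→City: bottleneck 7, flow now 7.
Augment Plant→v2→v5→City: bottleneck 2, flow now 9.
Augment Plant→v3→v4→City: bottleneck 5, flow now 14.
No augmenting path remains; maximum flow = 14.
By max-flow min-cut, the minimum cut capacity equals the max flow.
In the residual graph, reachable from Plant: {Plant, v2}.
Min-cut edges: Plant→v1 (7), Plant→v3 (5), v2→v5 (2); capacity 7 + 5 + 2 = 14.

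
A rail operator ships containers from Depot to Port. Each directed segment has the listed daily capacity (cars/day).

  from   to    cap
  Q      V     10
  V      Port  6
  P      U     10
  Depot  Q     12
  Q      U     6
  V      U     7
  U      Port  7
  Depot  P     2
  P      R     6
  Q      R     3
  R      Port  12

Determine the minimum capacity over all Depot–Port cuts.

14

Augment Depot→P→R→Port: bottleneck 2, flow now 2.
Augment Depot→Q→R→Port: bottleneck 3, flow now 5.
Augment Depot→Q→U→Port: bottleneck 6, flow now 11.
Augment Depot→Q→V→Port: bottleneck 3, flow now 14.
No augmenting path remains; maximum flow = 14.
By max-flow min-cut, the minimum cut capacity equals the max flow.
In the residual graph, reachable from Depot: {Depot}.
Min-cut edges: Depot→P (2), Depot→Q (12); capacity 2 + 12 = 14.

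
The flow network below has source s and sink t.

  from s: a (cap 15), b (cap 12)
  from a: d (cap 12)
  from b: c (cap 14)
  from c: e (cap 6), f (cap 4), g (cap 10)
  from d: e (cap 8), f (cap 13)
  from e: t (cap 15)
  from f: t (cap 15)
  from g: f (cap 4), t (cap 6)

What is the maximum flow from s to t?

Augment s→a→d→e→t: bottleneck 8, flow now 8.
Augment s→a→d→f→t: bottleneck 4, flow now 12.
Augment s→b→c→e→t: bottleneck 6, flow now 18.
Augment s→b→c→f→t: bottleneck 4, flow now 22.
Augment s→b→c→g→t: bottleneck 2, flow now 24.
No augmenting path remains; maximum flow = 24.
In the residual graph, reachable from s: {s, a}.
Min-cut edges: s→b (12), a→d (12); capacity 12 + 12 = 24.
This cut is saturated, so no flow can exceed 24.

24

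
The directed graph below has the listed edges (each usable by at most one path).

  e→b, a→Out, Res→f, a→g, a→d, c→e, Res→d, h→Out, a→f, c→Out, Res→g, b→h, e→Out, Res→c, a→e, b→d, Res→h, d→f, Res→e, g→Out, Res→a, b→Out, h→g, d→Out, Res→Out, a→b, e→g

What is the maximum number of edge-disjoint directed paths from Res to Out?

Assign every edge capacity 1; by Menger, the answer equals the max flow.
Path Res→Out (+1); total 1.
Path Res→a→Out (+1); total 2.
Path Res→c→Out (+1); total 3.
Path Res→d→Out (+1); total 4.
Path Res→e→Out (+1); total 5.
Path Res→g→Out (+1); total 6.
Path Res→h→Out (+1); total 7.
No residual Res→Out path; max flow = 7.
Certifying cut of size 7: {Res→Out, Res→a, Res→c, Res→d, Res→e, Res→g, Res→h}.

7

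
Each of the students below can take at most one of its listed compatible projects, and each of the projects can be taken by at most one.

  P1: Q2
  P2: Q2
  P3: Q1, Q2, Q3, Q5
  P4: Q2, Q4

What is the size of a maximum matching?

3

Unit-capacity flow: source→left, listed edges, right→sink; max matching = max flow.
Augmenting path P1→Q2 (+1); matched 1.
Augmenting path P3→Q1 (+1); matched 2.
Augmenting path P4→Q4 (+1); matched 3.
No augmenting path remains; maximum matching = 3.
König certificate: {P3, P4, Q2} is a vertex cover of size 3 (every listed pair touches it), so no matching can be larger.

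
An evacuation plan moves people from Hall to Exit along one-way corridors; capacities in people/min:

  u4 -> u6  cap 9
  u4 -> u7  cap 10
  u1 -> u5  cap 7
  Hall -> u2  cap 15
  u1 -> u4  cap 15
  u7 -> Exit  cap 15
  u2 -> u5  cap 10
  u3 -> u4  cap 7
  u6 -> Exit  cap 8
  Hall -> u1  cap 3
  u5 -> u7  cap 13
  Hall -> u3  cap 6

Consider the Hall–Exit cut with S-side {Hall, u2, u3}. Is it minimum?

Given cut capacity: 3 + 10 + 7 = 20.
Augment Hall→u1→u4→u6→Exit: bottleneck 3, flow now 3.
Augment Hall→u2→u5→u7→Exit: bottleneck 10, flow now 13.
Augment Hall→u3→u4→u6→Exit: bottleneck 5, flow now 18.
Augment Hall→u3→u4→u7→Exit: bottleneck 1, flow now 19.
No augmenting path remains; maximum flow = 19.
In the residual graph, reachable from Hall: {Hall, u2}.
Min-cut edges: Hall→u1 (3), Hall→u3 (6), u2→u5 (10); capacity 3 + 6 + 10 = 19.
Cut capacity 20 exceeds the max flow 19, so it is not minimum.

No — its capacity is 20, but the minimum cut has capacity 19.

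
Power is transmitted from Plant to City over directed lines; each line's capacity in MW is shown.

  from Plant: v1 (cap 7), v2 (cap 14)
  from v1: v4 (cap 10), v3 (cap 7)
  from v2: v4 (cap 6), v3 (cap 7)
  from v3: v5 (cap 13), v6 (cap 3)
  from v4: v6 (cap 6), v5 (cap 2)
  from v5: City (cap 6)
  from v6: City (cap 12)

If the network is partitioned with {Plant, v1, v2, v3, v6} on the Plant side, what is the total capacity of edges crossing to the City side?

Edges leaving {Plant, v1, v2, v3, v6}: v1→v4 (10), v2→v4 (6), v3→v5 (13), v6→City (12).
Cut capacity = 10 + 6 + 13 + 12 = 41.

41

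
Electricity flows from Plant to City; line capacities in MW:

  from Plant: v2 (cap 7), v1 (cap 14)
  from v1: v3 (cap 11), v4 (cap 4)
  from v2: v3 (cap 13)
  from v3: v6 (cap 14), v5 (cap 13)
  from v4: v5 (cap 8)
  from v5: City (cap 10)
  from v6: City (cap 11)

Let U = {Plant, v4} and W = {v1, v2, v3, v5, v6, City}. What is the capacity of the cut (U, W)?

Edges leaving {Plant, v4}: Plant→v1 (14), Plant→v2 (7), v4→v5 (8).
Cut capacity = 14 + 7 + 8 = 29.

29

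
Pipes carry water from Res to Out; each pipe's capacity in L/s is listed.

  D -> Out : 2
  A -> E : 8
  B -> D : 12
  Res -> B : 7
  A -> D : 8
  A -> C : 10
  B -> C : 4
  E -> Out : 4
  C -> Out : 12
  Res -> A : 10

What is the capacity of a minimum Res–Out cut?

Augment Res→A→C→Out: bottleneck 10, flow now 10.
Augment Res→B→C→Out: bottleneck 2, flow now 12.
Augment Res→B→D→Out: bottleneck 2, flow now 14.
Augment Res→B→C→A→E→Out: bottleneck 2, flow now 16. (uses reverse residual edge)
No augmenting path remains; maximum flow = 16.
By max-flow min-cut, the minimum cut capacity equals the max flow.
In the residual graph, reachable from Res: {Res, B, D}.
Min-cut edges: Res→A (10), B→C (4), D→Out (2); capacity 10 + 4 + 2 = 16.

16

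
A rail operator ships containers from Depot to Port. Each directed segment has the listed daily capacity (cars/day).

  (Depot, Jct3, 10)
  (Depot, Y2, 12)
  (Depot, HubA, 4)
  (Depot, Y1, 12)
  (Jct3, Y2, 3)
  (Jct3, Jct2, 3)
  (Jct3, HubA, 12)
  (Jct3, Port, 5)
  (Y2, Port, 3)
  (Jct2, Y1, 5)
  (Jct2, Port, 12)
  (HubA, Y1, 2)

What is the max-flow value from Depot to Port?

Augment Depot→Jct3→Port: bottleneck 5, flow now 5.
Augment Depot→Y2→Port: bottleneck 3, flow now 8.
Augment Depot→Jct3→Jct2→Port: bottleneck 3, flow now 11.
No augmenting path remains; maximum flow = 11.
In the residual graph, reachable from Depot: {Depot, Jct3, Y2, HubA, Y1}.
Min-cut edges: Jct3→Jct2 (3), Jct3→Port (5), Y2→Port (3); capacity 3 + 5 + 3 = 11.
This cut is saturated, so no flow can exceed 11.

11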